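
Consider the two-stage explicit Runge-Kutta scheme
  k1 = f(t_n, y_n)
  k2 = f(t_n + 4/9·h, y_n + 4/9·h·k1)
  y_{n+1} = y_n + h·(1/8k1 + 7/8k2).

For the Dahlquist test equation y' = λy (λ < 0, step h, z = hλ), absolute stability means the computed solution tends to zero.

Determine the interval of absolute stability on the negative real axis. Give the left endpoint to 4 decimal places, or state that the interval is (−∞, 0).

z∈(-2.5714,0).

Test eqn y'=λy, z=hλ:
  k1=λy_n ⇒ h·k1=z·y_n;  k2=λ(1+4/9z)y_n ⇒ h·k2=z(1+4/9z)y_n
  y_{n+1}/y_n = 1 + 1/8z + 7/8z(1+4/9z) = 1 + z + 7/18z²
  so R(z) = 1 + z + 7/18z².

Solve |R(x)|<1 on ℝ⁻.
x=-1.58: |R|=0.3908
R=1: x+7/18x²=0 ⇒ x=−18/7=-2.5714; min R=1−1/(4·7/18)=0.3571>−1
Confirm numerically:
  x=-2.318: |R|=0.77155 <1
  x=-1.758: |R|=0.44389 <1
  x=-1.742: |R|=0.43811 <1
  x=-1.418: |R|=0.36395 <1
  x=-2.982: |R|=1.47613 >1
  x=-2.779: |R|=1.22433 >1
  x=-2.679: |R|=1.11207 >1
Interval (-2.5714, 0).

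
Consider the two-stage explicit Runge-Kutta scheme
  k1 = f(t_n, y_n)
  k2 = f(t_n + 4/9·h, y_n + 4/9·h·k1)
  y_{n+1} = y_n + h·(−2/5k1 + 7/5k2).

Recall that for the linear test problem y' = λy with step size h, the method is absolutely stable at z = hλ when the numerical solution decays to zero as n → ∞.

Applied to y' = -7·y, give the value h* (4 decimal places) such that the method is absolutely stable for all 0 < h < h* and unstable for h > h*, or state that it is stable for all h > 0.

Set f=λy, z=hλ:
  k1=λy_n ⇒ h·k1=z·y_n;  k2=λ(1+4/9z)y_n ⇒ h·k2=z(1+4/9z)y_n
  y_{n+1}/y_n = 1 − 2/5z + 7/5z(1+4/9z) = 1 + z + 28/45z²
  R(z) = 1 + z + 28/45z².

Solve |R(x)|<1 on ℝ⁻.
x=-0.96: |R|=0.6134
R=1: x+28/45x²=0 ⇒ x=−45/28=-1.6071; min R=1−1/(4·28/45)=0.5982>−1
Confirm numerically:
  x=-1.207: |R|=0.69948 <1
  x=-1.115: |R|=0.65856 <1
  x=-0.959: |R|=0.61325 <1
  x=-0.857: |R|=0.59999 <1
  x=-2.062: |R|=1.58359 >1
  x=-1.984: |R|=1.46523 >1
  x=-1.787: |R|=1.19999 >1
Interval (-1.6071, 0).

(-1.6071,0); λ=-7 ⇒ h* = (45/28)/7 = 0.2296.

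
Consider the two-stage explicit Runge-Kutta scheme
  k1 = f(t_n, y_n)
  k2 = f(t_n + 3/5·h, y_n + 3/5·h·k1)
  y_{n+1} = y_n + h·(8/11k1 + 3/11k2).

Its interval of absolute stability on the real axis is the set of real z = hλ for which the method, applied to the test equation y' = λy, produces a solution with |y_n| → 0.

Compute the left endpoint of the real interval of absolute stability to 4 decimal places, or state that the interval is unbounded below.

z* = -6.1111.

On y'=λy, z=hλ:
  k1=λy_n ⇒ h·k1=z·y_n;  k2=λ(1+3/5z)y_n ⇒ h·k2=z(1+3/5z)y_n
  y_{n+1}/y_n = 1 + 8/11z + 3/11z(1+3/5z) = 1 + z + 9/55z²
  Hence R(z) = 1 + z + 9/55z².

Need |R(x)|<1, x<0.
x=-0.35: |R|=0.6700
R=1: x+9/55x²=0 ⇒ x=−55/9=-6.1111; min R=1−1/(4·9/55)=-0.5278>−1
Confirm numerically:
  x=-4.242: |R|=0.29743 <1
  x=-3.562: |R|=0.48581 <1
  x=-2.890: |R|=0.52329 <1
  x=-6.468: |R|=1.37773 >1
  x=-6.282: |R|=1.17567 >1
So |R|<1 on (-6.1111, 0).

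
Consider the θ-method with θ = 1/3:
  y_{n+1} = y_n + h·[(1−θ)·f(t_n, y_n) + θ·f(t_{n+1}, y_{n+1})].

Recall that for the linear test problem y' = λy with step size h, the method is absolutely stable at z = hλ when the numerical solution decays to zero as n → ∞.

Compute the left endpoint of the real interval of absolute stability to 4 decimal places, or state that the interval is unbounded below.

left endpoint -6.0000.

Set f=λy, z=hλ:
  y_{n+1} = y_n + z·[2/3·y_n + 1/3·y_{n+1}] ⇒ (1 − 1/3z)y_{n+1} = (1 + 2/3z)y_n
  R(z) = (1 + 2/3z)/(1 − 1/3z).

Find x<0 with |R(x)|<1.
x=-1.68: |R|=0.0769
R=−1: 1+2/3x = −1+1/3x ⇒ -1/3x=2 ⇒ x=2/(-1/3)=-6.0000
Confirm numerically:
  x=-5.959: |R|=0.99542 <1
  x=-5.613: |R|=0.95507 <1
  x=-3.951: |R|=0.70522 <1
  x=-3.721: |R|=0.66091 <1
  x=-6.424: |R|=1.04499 >1
  x=-6.278: |R|=1.02996 >1
  x=-6.206: |R|=1.02238 >1
Interval (-6.0000, 0).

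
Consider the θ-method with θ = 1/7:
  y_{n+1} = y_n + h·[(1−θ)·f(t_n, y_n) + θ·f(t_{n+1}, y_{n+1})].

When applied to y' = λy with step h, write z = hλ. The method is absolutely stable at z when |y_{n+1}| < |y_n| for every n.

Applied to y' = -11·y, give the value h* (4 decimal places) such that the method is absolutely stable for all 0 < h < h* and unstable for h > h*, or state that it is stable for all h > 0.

(-2.8000,0); λ=-11 ⇒ h* = (14/5)/11 = 0.2545.

Set f=λy, z=hλ:
  y_{n+1} = y_n + z·[6/7·y_n + 1/7·y_{n+1}] ⇒ (1 − 1/7z)y_{n+1} = (1 + 6/7z)y_n
  R(z) = (1 + 6/7z)/(1 − 1/7z).

Boundary: |R(x)|=1, x<0.
x=-1.29: |R|=0.0893
R=−1: 1+6/7x = −1+1/7x ⇒ -5/7x=2 ⇒ x=2/(-5/7)=-2.8000
Confirm numerically:
  x=-2.689: |R|=0.94272 <1
  x=-2.470: |R|=0.82577 <1
  x=-1.818: |R|=0.44318 <1
  x=-3.151: |R|=1.17289 >1
  x=-3.030: |R|=1.11466 >1
So |R|<1 on (-2.8000, 0).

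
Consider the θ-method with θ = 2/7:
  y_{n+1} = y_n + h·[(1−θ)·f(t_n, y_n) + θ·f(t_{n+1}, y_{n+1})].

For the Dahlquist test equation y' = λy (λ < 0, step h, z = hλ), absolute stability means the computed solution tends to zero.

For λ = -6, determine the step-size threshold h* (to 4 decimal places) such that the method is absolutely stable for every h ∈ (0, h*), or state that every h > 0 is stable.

Set f=λy, z=hλ:
  y_{n+1} = y_n + z·[5/7·y_n + 2/7·y_{n+1}] ⇒ (1 − 2/7z)y_{n+1} = (1 + 5/7z)y_n
  Hence R(z) = (1 + 5/7z)/(1 − 2/7z).

Boundary: |R(x)|=1, x<0.
x=-1.4: |R|=0.0000
R=−1: 1+5/7x = −1+2/7x ⇒ -3/7x=2 ⇒ x=2/(-3/7)=-4.6667
Confirm numerically:
  x=-4.078: |R|=0.88348 <1
  x=-3.789: |R|=0.81939 <1
  x=-3.078: |R|=0.63773 <1
  x=-2.918: |R|=0.59131 <1
  x=-5.015: |R|=1.06136 >1
  x=-4.740: |R|=1.01335 >1
Stable set (-4.6667, 0).

(-4.6667,0); λ=-6 ⇒ h* = (14/3)/6 = 0.7778.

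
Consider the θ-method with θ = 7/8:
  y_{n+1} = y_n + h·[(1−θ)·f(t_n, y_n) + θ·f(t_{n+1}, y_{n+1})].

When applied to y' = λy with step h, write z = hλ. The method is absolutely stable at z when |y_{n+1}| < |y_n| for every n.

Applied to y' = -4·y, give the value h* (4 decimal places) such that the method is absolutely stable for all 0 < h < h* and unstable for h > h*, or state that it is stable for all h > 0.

Set f=λy, z=hλ:
  y_{n+1} = y_n + z·[1/8·y_n + 7/8·y_{n+1}] ⇒ (1 − 7/8z)y_{n+1} = (1 + 1/8z)y_n
  so R(z) = (1 + 1/8z)/(1 − 7/8z).

Find x<0 with |R(x)|<1.
x=-0.61: |R|=0.6023
x=-2: |R|=0.2727
x=-10: |R|=0.0256
x=-100: |R|=0.1299
θ=7/8≥1/2 ⇒ |1+1/8x|<|1−7/8x| ∀x<0 ⇒ interval (−∞,0).

unbounded; (−∞, 0). Any h>0 works for λ=-4.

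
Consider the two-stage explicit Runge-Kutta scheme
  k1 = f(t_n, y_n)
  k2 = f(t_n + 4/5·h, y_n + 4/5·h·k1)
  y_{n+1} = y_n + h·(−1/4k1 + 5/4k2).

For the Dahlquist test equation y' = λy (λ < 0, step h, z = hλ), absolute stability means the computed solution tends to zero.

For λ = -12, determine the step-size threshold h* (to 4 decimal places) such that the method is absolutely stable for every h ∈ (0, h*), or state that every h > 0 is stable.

On y'=λy, z=hλ:
  k1=λy_n ⇒ h·k1=z·y_n;  k2=λ(1+4/5z)y_n ⇒ h·k2=z(1+4/5z)y_n
  y_{n+1}/y_n = 1 − 1/4z + 5/4z(1+4/5z) = 1 + z + z²
  Hence R(z) = 1 + z + z².

Need |R(x)|<1, x<0.
x=-1.46: |R|=1.6716
R=1: x+1x²=0 ⇒ x=−1=-1.0000; min R=1−1/(4·1)=0.7500>−1
Confirm numerically:
  x=-0.873: |R|=0.88913 <1
  x=-0.727: |R|=0.80153 <1
  x=-0.591: |R|=0.75828 <1
  x=-0.421: |R|=0.75624 <1
  x=-1.452: |R|=1.65630 >1
  x=-1.320: |R|=1.42240 >1
  x=-1.267: |R|=1.33829 >1
Stable set (-1.0000, 0).

(-1.0000,0); λ=-12 ⇒ h* = (1)/12 = 0.0833.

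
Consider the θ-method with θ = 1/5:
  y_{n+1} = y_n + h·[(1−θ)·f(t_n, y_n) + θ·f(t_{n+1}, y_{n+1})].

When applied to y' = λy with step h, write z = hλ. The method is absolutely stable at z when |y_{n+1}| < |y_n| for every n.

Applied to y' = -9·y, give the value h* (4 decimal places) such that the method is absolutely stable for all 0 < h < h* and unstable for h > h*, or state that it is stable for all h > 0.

(-3.3333,0); λ=-9 ⇒ h* = (10/3)/9 = 0.3704.

On y'=λy, z=hλ:
  y_{n+1} = y_n + z·[4/5·y_n + 1/5·y_{n+1}] ⇒ (1 − 1/5z)y_{n+1} = (1 + 4/5z)y_n
  R(z) = (1 + 4/5z)/(1 − 1/5z).

Solve |R(x)|<1 on ℝ⁻.
x=-1.67: |R|=0.2519
R=−1: 1+4/5x = −1+1/5x ⇒ -3/5x=2 ⇒ x=2/(-3/5)=-3.3333
Confirm numerically:
  x=-3.066: |R|=0.90057 <1
  x=-1.997: |R|=0.42704 <1
  x=-1.814: |R|=0.33108 <1
  x=-1.437: |R|=0.11620 <1
  x=-3.828: |R|=1.16810 >1
  x=-3.506: |R|=1.06090 >1
  x=-3.366: |R|=1.01171 >1
Stable set (-3.3333, 0).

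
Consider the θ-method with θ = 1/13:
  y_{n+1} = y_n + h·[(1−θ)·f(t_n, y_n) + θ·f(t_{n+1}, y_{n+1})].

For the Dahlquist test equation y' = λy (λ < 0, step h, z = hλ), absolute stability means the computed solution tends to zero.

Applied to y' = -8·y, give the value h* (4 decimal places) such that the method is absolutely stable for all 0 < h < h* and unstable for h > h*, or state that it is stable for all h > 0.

(-2.3636,0); λ=-8 ⇒ h* = (26/11)/8 = 0.2955.

Test eqn y'=λy, z=hλ:
  y_{n+1} = y_n + z·[12/13·y_n + 1/13·y_{n+1}] ⇒ (1 − 1/13z)y_{n+1} = (1 + 12/13z)y_n
  R(z) = (1 + 12/13z)/(1 − 1/13z).

Solve |R(x)|<1 on ℝ⁻.
x=-1.77: |R|=0.5579
R=−1: 1+12/13x = −1+1/13x ⇒ -11/13x=2 ⇒ x=2/(-11/13)=-2.3636
Confirm numerically:
  x=-1.897: |R|=0.65543 <1
  x=-1.685: |R|=0.49166 <1
  x=-1.194: |R|=0.09356 <1
  x=-1.020: |R|=0.05421 <1
  x=-2.610: |R|=1.17361 >1
  x=-2.573: |R|=1.14788 >1
  x=-2.389: |R|=1.01813 >1
Interval (-2.3636, 0).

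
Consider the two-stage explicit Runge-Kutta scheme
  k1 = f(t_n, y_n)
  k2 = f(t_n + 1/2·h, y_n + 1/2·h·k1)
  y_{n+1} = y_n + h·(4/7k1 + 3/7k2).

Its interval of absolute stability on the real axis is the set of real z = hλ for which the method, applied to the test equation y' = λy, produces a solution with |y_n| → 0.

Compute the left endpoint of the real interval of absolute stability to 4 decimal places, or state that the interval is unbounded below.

With y'=λy (z=hλ):
  k1=λy_n ⇒ h·k1=z·y_n;  k2=λ(1+1/2z)y_n ⇒ h·k2=z(1+1/2z)y_n
  y_{n+1}/y_n = 1 + 4/7z + 3/7z(1+1/2z) = 1 + z + 3/14z²
  Hence R(z) = 1 + z + 3/14z².

Solve |R(x)|<1 on ℝ⁻.
x=-0.66: |R|=0.4333
R=1: x+3/14x²=0 ⇒ x=−14/3=-4.6667; min R=1−1/(4·3/14)=-0.1667>−1
Confirm numerically:
  x=-4.104: |R|=0.50517 <1
  x=-3.864: |R|=0.33539 <1
  x=-2.849: |R|=0.10969 <1
  x=-2.804: |R|=0.11920 <1
  x=-5.082: |R|=1.45230 >1
  x=-4.940: |R|=1.28934 >1
  x=-4.848: |R|=1.18838 >1
So |R|<1 on (-4.6667, 0).

z* = -4.6667.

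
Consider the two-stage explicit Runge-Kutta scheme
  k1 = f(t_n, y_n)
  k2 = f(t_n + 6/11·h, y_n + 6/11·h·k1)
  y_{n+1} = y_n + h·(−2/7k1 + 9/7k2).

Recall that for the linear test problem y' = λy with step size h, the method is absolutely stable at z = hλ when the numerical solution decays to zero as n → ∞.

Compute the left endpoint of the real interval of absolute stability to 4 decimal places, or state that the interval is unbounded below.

z* = -1.4259.

Set f=λy, z=hλ:
  k1=λy_n ⇒ h·k1=z·y_n;  k2=λ(1+6/11z)y_n ⇒ h·k2=z(1+6/11z)y_n
  y_{n+1}/y_n = 1 − 2/7z + 9/7z(1+6/11z) = 1 + z + 54/77z²
  ⇒ R(z) = 1 + z + 54/77z².

Boundary: |R(x)|=1, x<0.
x=-1.52: |R|=1.1003
R=1: x+54/77x²=0 ⇒ x=−77/54=-1.4259; min R=1−1/(4·54/77)=0.6435>−1
Confirm numerically:
  x=-1.394: |R|=0.96879 <1
  x=-1.189: |R|=0.80244 <1
  x=-0.740: |R|=0.64403 <1
  x=-0.589: |R|=0.65430 <1
  x=-1.941: |R|=1.70113 >1
  x=-1.937: |R|=1.69425 >1
  x=-1.777: |R|=1.43751 >1
Stable set (-1.4259, 0).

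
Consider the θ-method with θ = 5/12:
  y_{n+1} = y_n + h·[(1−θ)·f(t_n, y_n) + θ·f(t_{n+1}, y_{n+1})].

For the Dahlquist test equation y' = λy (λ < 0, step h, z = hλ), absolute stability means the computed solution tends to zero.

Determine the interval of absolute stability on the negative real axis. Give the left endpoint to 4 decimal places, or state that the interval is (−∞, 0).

z∈(-12.0000,0).

Test eqn y'=λy, z=hλ:
  y_{n+1} = y_n + z·[7/12·y_n + 5/12·y_{n+1}] ⇒ (1 − 5/12z)y_{n+1} = (1 + 7/12z)y_n
  ⇒ R(z) = (1 + 7/12z)/(1 − 5/12z).

Find x<0 with |R(x)|<1.
x=-0.71: |R|=0.4521
R=−1: 1+7/12x = −1+5/12x ⇒ -1/6x=2 ⇒ x=2/(-1/6)=-12.0000
Confirm numerically:
  x=-11.749: |R|=0.99290 <1
  x=-9.580: |R|=0.91920 <1
  x=-7.146: |R|=0.79661 <1
  x=-6.094: |R|=0.72187 <1
  x=-12.552: |R|=1.01477 >1
  x=-12.466: |R|=1.01254 >1
Stable set (-12.0000, 0).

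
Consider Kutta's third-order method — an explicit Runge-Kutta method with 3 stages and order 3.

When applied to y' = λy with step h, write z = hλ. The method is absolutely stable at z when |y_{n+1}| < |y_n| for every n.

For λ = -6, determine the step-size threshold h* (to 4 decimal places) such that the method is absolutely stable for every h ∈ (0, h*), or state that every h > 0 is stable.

(-2.5127,0); λ=-6 ⇒ h* = 0.4188.

Set f=λy, z=hλ:
  order 3, 3-stage ⇒ R(z)=1+z+z^2/2+z^3/6
  (e.g. R(-0.41)=0.66256, |R|=0.66256)

Boundary: |R(x)|=1, x<0.
x=-0.41: |R|=0.6626
|R(-2.07)|=0.4058 |R(-1.94)|=0.2751 |R(-0.77)|=0.4504
Bisect:
  x_lo=-3.4115 |R|=3.2098  x_hi=-0.3294 |R|=0.7189
  mid=-1.87045 |R|=0.21181 →hi
  mid=-2.64100 |R|=1.22366 →lo
  mid=-2.25572 |R|=0.62454 →hi
  mid=-2.44836 |R|=0.89723 →hi
  mid=-2.54468 |R|=1.05328 →lo
  mid=-2.49652 |R|=0.97352 →hi
  mid=-2.52060 |R|=1.01296 →lo
  mid=-2.50856 |R|=0.99313 →hi
  mid=-2.51458 |R|=1.00302 →lo
  mid=-2.51157 |R|=0.99807 →hi
  ...
  [-2.51289,-2.51270] ⇒ x*=-2.5127
So |R|<1 on (-2.5127, 0).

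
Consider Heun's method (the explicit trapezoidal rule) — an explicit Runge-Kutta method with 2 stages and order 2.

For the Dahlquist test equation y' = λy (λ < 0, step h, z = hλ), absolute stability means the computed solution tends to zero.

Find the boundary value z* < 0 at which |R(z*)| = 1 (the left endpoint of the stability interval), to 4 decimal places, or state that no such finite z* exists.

With y'=λy (z=hλ):
  order 2, 2-stage ⇒ R(z)=1+z+z^2/2
  (e.g. R(-0.95)=0.50125, |R|=0.50125)

Boundary: |R(x)|=1, x<0.
x=-0.95: |R|=0.5012
|R(-1.86)|=0.8698 |R(-1.5)|=0.6250 |R(-0.96)|=0.5008
Bisect:
  x_lo=-2.5096 |R|=1.6395  x_hi=-0.3811 |R|=0.6915
  mid=-1.44538 |R|=0.59918 →hi
  mid=-1.97750 |R|=0.97776 →hi
  mid=-2.24356 |R|=1.27322 →lo
  mid=-2.11053 |R|=1.11664 →lo
  mid=-2.04402 |R|=1.04499 →lo
  mid=-2.01076 |R|=1.01082 →lo
  mid=-1.99413 |R|=0.99415 →hi
  mid=-2.00245 |R|=1.00245 →lo
  ...
  [-2.00011,-1.99998] ⇒ x*=-2.0000
So |R|<1 on (-2.0000, 0).

z* = -2.0000.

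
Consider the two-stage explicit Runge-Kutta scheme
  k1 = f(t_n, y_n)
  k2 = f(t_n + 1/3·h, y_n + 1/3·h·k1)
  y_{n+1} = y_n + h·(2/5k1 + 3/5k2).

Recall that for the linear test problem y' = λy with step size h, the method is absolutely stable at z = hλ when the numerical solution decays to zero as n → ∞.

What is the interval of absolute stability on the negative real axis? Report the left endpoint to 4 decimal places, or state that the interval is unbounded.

z∈(-5.0000,0).

Test eqn y'=λy, z=hλ:
  k1=λy_n ⇒ h·k1=z·y_n;  k2=λ(1+1/3z)y_n ⇒ h·k2=z(1+1/3z)y_n
  y_{n+1}/y_n = 1 + 2/5z + 3/5z(1+1/3z) = 1 + z + 1/5z²
  Hence R(z) = 1 + z + 1/5z².

Solve |R(x)|<1 on ℝ⁻.
x=-1.46: |R|=0.0337
R=1: x+1/5x²=0 ⇒ x=−5=-5.0000; min R=1−1/(4·1/5)=-0.2500>−1
Confirm numerically:
  x=-4.470: |R|=0.52618 <1
  x=-3.268: |R|=0.13204 <1
  x=-2.921: |R|=0.21455 <1
  x=-2.894: |R|=0.21895 <1
  x=-5.353: |R|=1.37792 >1
  x=-5.213: |R|=1.22207 >1
  x=-5.179: |R|=1.18541 >1
Stable set (-5.0000, 0).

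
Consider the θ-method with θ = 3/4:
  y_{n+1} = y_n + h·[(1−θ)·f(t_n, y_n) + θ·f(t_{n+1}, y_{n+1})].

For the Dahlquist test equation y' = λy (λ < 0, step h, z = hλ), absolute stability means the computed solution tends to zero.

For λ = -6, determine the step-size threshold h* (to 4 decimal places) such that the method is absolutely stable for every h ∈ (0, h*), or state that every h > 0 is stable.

Set f=λy, z=hλ:
  y_{n+1} = y_n + z·[1/4·y_n + 3/4·y_{n+1}] ⇒ (1 − 3/4z)y_{n+1} = (1 + 1/4z)y_n
  Hence R(z) = (1 + 1/4z)/(1 − 3/4z).

Need |R(x)|<1, x<0.
x=-1.49: |R|=0.2963
x=-2: |R|=0.2000
x=-10: |R|=0.1765
x=-100: |R|=0.3158
θ=3/4≥1/2 ⇒ |1+1/4x|<|1−3/4x| ∀x<0 ⇒ unbounded interval.

unbounded; (−∞, 0). Any h>0 works for λ=-6.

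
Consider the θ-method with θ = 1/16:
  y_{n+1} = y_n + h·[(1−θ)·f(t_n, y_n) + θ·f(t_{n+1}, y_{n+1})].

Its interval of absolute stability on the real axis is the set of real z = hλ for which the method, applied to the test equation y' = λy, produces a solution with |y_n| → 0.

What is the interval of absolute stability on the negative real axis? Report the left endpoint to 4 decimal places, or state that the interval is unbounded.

With y'=λy (z=hλ):
  y_{n+1} = y_n + z·[15/16·y_n + 1/16·y_{n+1}] ⇒ (1 − 1/16z)y_{n+1} = (1 + 15/16z)y_n
  ⇒ R(z) = (1 + 15/16z)/(1 − 1/16z).

Find x<0 with |R(x)|<1.
x=-0.89: |R|=0.1569
R=−1: 1+15/16x = −1+1/16x ⇒ -7/8x=2 ⇒ x=2/(-7/8)=-2.2857
Confirm numerically:
  x=-1.782: |R|=0.60342 <1
  x=-1.763: |R|=0.58802 <1
  x=-1.444: |R|=0.32447 <1
  x=-0.996: |R|=0.06237 <1
  x=-2.874: |R|=1.43637 >1
  x=-2.541: |R|=1.19276 >1
  x=-2.448: |R|=1.12316 >1
Stable set (-2.2857, 0).

z∈(-2.2857,0).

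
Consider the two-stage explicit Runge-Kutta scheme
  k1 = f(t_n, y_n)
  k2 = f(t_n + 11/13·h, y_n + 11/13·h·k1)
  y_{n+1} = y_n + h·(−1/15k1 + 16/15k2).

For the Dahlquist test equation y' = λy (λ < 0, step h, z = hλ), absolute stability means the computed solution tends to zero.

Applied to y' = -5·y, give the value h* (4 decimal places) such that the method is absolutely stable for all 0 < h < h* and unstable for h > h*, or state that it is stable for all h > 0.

Set f=λy, z=hλ:
  k1=λy_n ⇒ h·k1=z·y_n;  k2=λ(1+11/13z)y_n ⇒ h·k2=z(1+11/13z)y_n
  y_{n+1}/y_n = 1 − 1/15z + 16/15z(1+11/13z) = 1 + z + 176/195z²
  ⇒ R(z) = 1 + z + 176/195z².

Find x<0 with |R(x)|<1.
x=-1.57: |R|=1.6547
R=1: x+176/195x²=0 ⇒ x=−195/176=-1.1080; min R=1−1/(4·176/195)=0.7230>−1
Confirm numerically:
  x=-0.667: |R|=0.73454 <1
  x=-0.660: |R|=0.73316 <1
  x=-0.631: |R|=0.72837 <1
  x=-1.426: |R|=1.40934 >1
  x=-1.238: |R|=1.14531 >1
Stable set (-1.1080, 0).

(-1.1080,0); λ=-5 ⇒ h* = (195/176)/5 = 0.2216.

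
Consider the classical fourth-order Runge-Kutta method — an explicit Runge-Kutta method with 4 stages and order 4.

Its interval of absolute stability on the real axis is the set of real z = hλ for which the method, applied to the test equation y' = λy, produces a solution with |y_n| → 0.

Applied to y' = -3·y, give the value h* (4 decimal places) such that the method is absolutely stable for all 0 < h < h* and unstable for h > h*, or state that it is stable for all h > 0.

(-2.7853,0); λ=-3 ⇒ h* = 0.9284.

Test eqn y'=λy, z=hλ:
  order 4, 4-stage ⇒ R(z)=1+z+z^2/2+z^3/6+z^4/24
  (e.g. R(-1.47)=0.27559, |R|=0.27559)

Solve |R(x)|<1 on ℝ⁻.
x=-1.47: |R|=0.2756
|R(-2.97)|=1.3161 |R(-2.56)|=0.7102 |R(-0.94)|=0.3959
Bisect:
  x_lo=-3.2779 |R|=2.0346  x_hi=-0.3618 |R|=0.6964
  mid=-1.81985 |R|=0.28858 →hi
  mid=-2.54886 |R|=0.69824 →hi
  mid=-2.91336 |R|=1.21089 →lo
  mid=-2.73111 |R|=0.92133 →hi
  mid=-2.82223 |R|=1.05714 →lo
  mid=-2.77667 |R|=0.98708 →hi
  mid=-2.79945 |R|=1.02156 →lo
  mid=-2.78806 |R|=1.00418 →lo
  ...
  [-2.78539,-2.78521] ⇒ x*=-2.7853
So |R|<1 on (-2.7853, 0).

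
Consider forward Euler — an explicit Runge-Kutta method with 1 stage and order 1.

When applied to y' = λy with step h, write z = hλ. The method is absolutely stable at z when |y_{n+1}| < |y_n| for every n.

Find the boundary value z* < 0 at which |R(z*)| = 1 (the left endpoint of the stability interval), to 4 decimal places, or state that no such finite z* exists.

left endpoint -2.0000.

With y'=λy (z=hλ):
  order 1, 1-stage ⇒ R(z)=1+z
  (e.g. R(-0.45)=0.55000, |R|=0.55000)

Need |R(x)|<1, x<0.
x=-0.45: |R|=0.5500
|R(-2.22)|=1.2200 |R(-2.13)|=1.1300 |R(-0.63)|=0.3700
Bisect:
  x_lo=-2.3539 |R|=1.3539  x_hi=-0.3775 |R|=0.6225
  mid=-1.36569 |R|=0.36569 →hi
  mid=-1.85979 |R|=0.85979 →hi
  mid=-2.10685 |R|=1.10685 →lo
  mid=-1.98332 |R|=0.98332 →hi
  mid=-2.04508 |R|=1.04508 →lo
  mid=-2.01420 |R|=1.01420 →lo
  mid=-1.99876 |R|=0.99876 →hi
  mid=-2.00648 |R|=1.00648 →lo
  mid=-2.00262 |R|=1.00262 →lo
  ...
  [-2.00009,-1.99997] ⇒ x*=-2.0000
Stable set (-2.0000, 0).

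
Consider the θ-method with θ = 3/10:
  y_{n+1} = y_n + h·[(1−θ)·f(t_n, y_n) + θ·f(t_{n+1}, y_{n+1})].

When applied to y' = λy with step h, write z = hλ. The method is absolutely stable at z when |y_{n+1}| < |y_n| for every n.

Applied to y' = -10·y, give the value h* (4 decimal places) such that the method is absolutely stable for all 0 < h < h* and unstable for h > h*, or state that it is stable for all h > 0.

On y'=λy, z=hλ:
  y_{n+1} = y_n + z·[7/10·y_n + 3/10·y_{n+1}] ⇒ (1 − 3/10z)y_{n+1} = (1 + 7/10z)y_n
  Hence R(z) = (1 + 7/10z)/(1 − 3/10z).

Solve |R(x)|<1 on ℝ⁻.
x=-1.09: |R|=0.1786
R=−1: 1+7/10x = −1+3/10x ⇒ -2/5x=2 ⇒ x=2/(-2/5)=-5.0000
Confirm numerically:
  x=-4.599: |R|=0.93260 <1
  x=-4.035: |R|=0.82538 <1
  x=-2.511: |R|=0.43216 <1
  x=-5.528: |R|=1.07945 >1
  x=-5.222: |R|=1.03460 >1
So |R|<1 on (-5.0000, 0).

(-5.0000,0); λ=-10 ⇒ h* = (5)/10 = 0.5000.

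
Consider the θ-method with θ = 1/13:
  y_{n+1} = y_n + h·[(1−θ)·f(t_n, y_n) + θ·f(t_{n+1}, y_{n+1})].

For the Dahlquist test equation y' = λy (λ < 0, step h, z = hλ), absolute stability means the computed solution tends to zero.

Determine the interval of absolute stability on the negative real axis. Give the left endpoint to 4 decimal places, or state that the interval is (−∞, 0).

z∈(-2.3636,0).

Set f=λy, z=hλ:
  y_{n+1} = y_n + z·[12/13·y_n + 1/13·y_{n+1}] ⇒ (1 − 1/13z)y_{n+1} = (1 + 12/13z)y_n
  R(z) = (1 + 12/13z)/(1 − 1/13z).

Boundary: |R(x)|=1, x<0.
x=-1.69: |R|=0.4956
R=−1: 1+12/13x = −1+1/13x ⇒ -11/13x=2 ⇒ x=2/(-11/13)=-2.3636
Confirm numerically:
  x=-2.034: |R|=0.75881 <1
  x=-1.979: |R|=0.71754 <1
  x=-1.467: |R|=0.31824 <1
  x=-2.646: |R|=1.19852 >1
  x=-2.457: |R|=1.06644 >1
  x=-2.446: |R|=1.05866 >1
So |R|<1 on (-2.3636, 0).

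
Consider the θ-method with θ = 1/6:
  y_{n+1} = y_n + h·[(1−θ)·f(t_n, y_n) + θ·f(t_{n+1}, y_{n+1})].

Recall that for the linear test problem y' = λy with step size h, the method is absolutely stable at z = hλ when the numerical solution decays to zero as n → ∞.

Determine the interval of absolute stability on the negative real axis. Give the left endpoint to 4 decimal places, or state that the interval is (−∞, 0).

(-3.0000, 0).

With y'=λy (z=hλ):
  y_{n+1} = y_n + z·[5/6·y_n + 1/6·y_{n+1}] ⇒ (1 − 1/6z)y_{n+1} = (1 + 5/6z)y_n
  R(z) = (1 + 5/6z)/(1 − 1/6z).

Solve |R(x)|<1 on ℝ⁻.
x=-1.6: |R|=0.2632
R=−1: 1+5/6x = −1+1/6x ⇒ -2/3x=2 ⇒ x=2/(-2/3)=-3.0000
Confirm numerically:
  x=-2.442: |R|=0.73561 <1
  x=-1.829: |R|=0.40171 <1
  x=-1.508: |R|=0.20511 <1
  x=-1.457: |R|=0.17232 <1
  x=-3.600: |R|=1.25000 >1
  x=-3.477: |R|=1.20133 >1
  x=-3.151: |R|=1.06600 >1
So |R|<1 on (-3.0000, 0).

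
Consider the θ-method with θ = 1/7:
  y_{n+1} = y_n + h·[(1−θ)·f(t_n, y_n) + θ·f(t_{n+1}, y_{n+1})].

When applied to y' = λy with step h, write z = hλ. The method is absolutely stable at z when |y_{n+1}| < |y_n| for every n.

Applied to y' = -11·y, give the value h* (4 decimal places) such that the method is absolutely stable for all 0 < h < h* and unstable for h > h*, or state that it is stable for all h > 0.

(-2.8000,0); λ=-11 ⇒ h* = (14/5)/11 = 0.2545.

Set f=λy, z=hλ:
  y_{n+1} = y_n + z·[6/7·y_n + 1/7·y_{n+1}] ⇒ (1 − 1/7z)y_{n+1} = (1 + 6/7z)y_n
  Hence R(z) = (1 + 6/7z)/(1 − 1/7z).

Need |R(x)|<1, x<0.
x=-1.11: |R|=0.0419
R=−1: 1+6/7x = −1+1/7x ⇒ -5/7x=2 ⇒ x=2/(-5/7)=-2.8000
Confirm numerically:
  x=-2.085: |R|=0.60649 <1
  x=-1.962: |R|=0.53247 <1
  x=-1.456: |R|=0.20530 <1
  x=-3.333: |R|=1.25791 >1
  x=-3.115: |R|=1.15571 >1
So |R|<1 on (-2.8000, 0).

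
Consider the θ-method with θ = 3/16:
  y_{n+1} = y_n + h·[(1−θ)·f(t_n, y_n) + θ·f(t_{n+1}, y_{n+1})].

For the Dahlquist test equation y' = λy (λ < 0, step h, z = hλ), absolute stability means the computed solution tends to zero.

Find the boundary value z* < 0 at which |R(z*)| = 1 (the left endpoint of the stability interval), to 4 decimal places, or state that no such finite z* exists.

z* = -3.2000.

Set f=λy, z=hλ:
  y_{n+1} = y_n + z·[13/16·y_n + 3/16·y_{n+1}] ⇒ (1 − 3/16z)y_{n+1} = (1 + 13/16z)y_n
  R(z) = (1 + 13/16z)/(1 − 3/16z).

Find x<0 with |R(x)|<1.
x=-1.04: |R|=0.1297
R=−1: 1+13/16x = −1+3/16x ⇒ -5/8x=2 ⇒ x=2/(-5/8)=-3.2000
Confirm numerically:
  x=-2.770: |R|=0.82312 <1
  x=-2.191: |R|=0.55301 <1
  x=-1.685: |R|=0.28046 <1
  x=-1.603: |R|=0.23254 <1
  x=-3.553: |R|=1.13241 >1
  x=-3.295: |R|=1.03670 >1
Stable set (-3.2000, 0).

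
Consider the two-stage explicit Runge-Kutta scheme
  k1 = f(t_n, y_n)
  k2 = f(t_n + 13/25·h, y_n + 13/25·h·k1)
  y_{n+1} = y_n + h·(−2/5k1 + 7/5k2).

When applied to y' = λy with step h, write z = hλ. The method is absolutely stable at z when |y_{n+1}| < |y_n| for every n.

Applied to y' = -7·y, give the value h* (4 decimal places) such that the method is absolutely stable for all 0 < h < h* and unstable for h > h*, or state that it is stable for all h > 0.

(-1.3736,0); λ=-7 ⇒ h* = (125/91)/7 = 0.1962.

Set f=λy, z=hλ:
  k1=λy_n ⇒ h·k1=z·y_n;  k2=λ(1+13/25z)y_n ⇒ h·k2=z(1+13/25z)y_n
  y_{n+1}/y_n = 1 − 2/5z + 7/5z(1+13/25z) = 1 + z + 91/125z²
  R(z) = 1 + z + 91/125z².

Boundary: |R(x)|=1, x<0.
x=-0.44: |R|=0.7009
R=1: x+91/125x²=0 ⇒ x=−125/91=-1.3736; min R=1−1/(4·91/125)=0.6566>−1
Confirm numerically:
  x=-1.129: |R|=0.79894 <1
  x=-0.767: |R|=0.66127 <1
  x=-0.709: |R|=0.65695 <1
  x=-1.823: |R|=1.59638 >1
  x=-1.692: |R|=1.39216 >1
  x=-1.532: |R|=1.17663 >1
Stable set (-1.3736, 0).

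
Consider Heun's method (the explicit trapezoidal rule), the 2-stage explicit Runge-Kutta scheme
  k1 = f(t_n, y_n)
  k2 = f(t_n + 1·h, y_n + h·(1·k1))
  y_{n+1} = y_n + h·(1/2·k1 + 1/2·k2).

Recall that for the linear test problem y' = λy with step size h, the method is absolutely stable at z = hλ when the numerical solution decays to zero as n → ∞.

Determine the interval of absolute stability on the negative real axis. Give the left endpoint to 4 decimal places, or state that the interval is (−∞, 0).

Set f=λy, z=hλ:
  order 2, 2-stage ⇒ R(z)=1+z+z^2/2
  (e.g. R(-1.71)=0.75205, |R|=0.75205)

Find x<0 with |R(x)|<1.
x=-1.71: |R|=0.7520
|R(-2.23)|=1.2565 |R(-1.75)|=0.7812 |R(-0.91)|=0.5041
Bisect:
  x_lo=-2.5043 |R|=1.6315  x_hi=-0.3196 |R|=0.7315
  mid=-1.41197 |R|=0.58486 →hi
  mid=-1.95815 |R|=0.95903 →hi
  mid=-2.23125 |R|=1.25798 →lo
  mid=-2.09470 |R|=1.09918 →lo
  mid=-2.02643 |R|=1.02678 →lo
  mid=-1.99229 |R|=0.99232 →hi
  mid=-2.00936 |R|=1.00940 →lo
  mid=-2.00082 |R|=1.00082 →lo
  mid=-1.99656 |R|=0.99656 →hi
  ...
  [-2.00002,-1.99989] ⇒ x*=-2.0000
Stable set (-2.0000, 0).

z∈(-2.0000,0).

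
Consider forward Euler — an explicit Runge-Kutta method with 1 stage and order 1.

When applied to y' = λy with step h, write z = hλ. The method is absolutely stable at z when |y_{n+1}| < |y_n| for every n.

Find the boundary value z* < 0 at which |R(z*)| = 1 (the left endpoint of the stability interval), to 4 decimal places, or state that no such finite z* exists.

z* = -2.0000.

With y'=λy (z=hλ):
  order 1, 1-stage ⇒ R(z)=1+z
  (e.g. R(-0.48)=0.52000, |R|=0.52000)

Solve |R(x)|<1 on ℝ⁻.
x=-0.48: |R|=0.5200
|R(-1.78)|=0.7800 |R(-0.97)|=0.0300 |R(-0.92)|=0.0800
Bisect:
  x_lo=-2.3082 |R|=1.3082  x_hi=-0.2947 |R|=0.7053
  mid=-1.30142 |R|=0.30142 →hi
  mid=-1.80479 |R|=0.80479 →hi
  mid=-2.05647 |R|=1.05647 →lo
  mid=-1.93063 |R|=0.93063 →hi
  mid=-1.99355 |R|=0.99355 →hi
  mid=-2.02501 |R|=1.02501 →lo
  mid=-2.00928 |R|=1.00928 →lo
  ...
  [-2.00006,-1.99994] ⇒ x*=-2.0000
Interval (-2.0000, 0).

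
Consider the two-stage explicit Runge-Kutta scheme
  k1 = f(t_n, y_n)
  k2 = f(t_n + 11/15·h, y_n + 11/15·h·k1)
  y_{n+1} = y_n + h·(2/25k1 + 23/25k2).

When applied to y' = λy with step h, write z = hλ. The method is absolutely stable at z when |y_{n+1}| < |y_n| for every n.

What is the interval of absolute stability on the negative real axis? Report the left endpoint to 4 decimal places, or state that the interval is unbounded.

Set f=λy, z=hλ:
  k1=λy_n ⇒ h·k1=z·y_n;  k2=λ(1+11/15z)y_n ⇒ h·k2=z(1+11/15z)y_n
  y_{n+1}/y_n = 1 + 2/25z + 23/25z(1+11/15z) = 1 + z + 253/375z²
  Hence R(z) = 1 + z + 253/375z².

Boundary: |R(x)|=1, x<0.
x=-0.3: |R|=0.7607
R=1: x+253/375x²=0 ⇒ x=−375/253=-1.4822; min R=1−1/(4·253/375)=0.6294>−1
Confirm numerically:
  x=-1.320: |R|=0.85554 <1
  x=-1.189: |R|=0.76479 <1
  x=-0.593: |R|=0.64425 <1
  x=-1.952: |R|=1.61869 >1
  x=-1.904: |R|=1.54181 >1
  x=-1.774: |R|=1.34923 >1
Interval (-1.4822, 0).

(-1.4822, 0).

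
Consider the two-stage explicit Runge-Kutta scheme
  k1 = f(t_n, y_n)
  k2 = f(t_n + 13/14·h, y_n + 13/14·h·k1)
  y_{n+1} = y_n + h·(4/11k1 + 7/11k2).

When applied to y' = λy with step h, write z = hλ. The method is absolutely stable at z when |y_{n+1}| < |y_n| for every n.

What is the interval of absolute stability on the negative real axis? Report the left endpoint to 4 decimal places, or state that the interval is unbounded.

Set f=λy, z=hλ:
  k1=λy_n ⇒ h·k1=z·y_n;  k2=λ(1+13/14z)y_n ⇒ h·k2=z(1+13/14z)y_n
  y_{n+1}/y_n = 1 + 4/11z + 7/11z(1+13/14z) = 1 + z + 13/22z²
  so R(z) = 1 + z + 13/22z².

Boundary: |R(x)|=1, x<0.
x=-1.06: |R|=0.6039
R=1: x+13/22x²=0 ⇒ x=−22/13=-1.6923; min R=1−1/(4·13/22)=0.5769>−1
Confirm numerically:
  x=-1.572: |R|=0.88825 <1
  x=-1.526: |R|=0.85004 <1
  x=-1.421: |R|=0.77219 <1
  x=-0.738: |R|=0.58384 <1
  x=-1.879: |R|=1.20729 >1
  x=-1.845: |R|=1.16647 >1
  x=-1.792: |R|=1.10557 >1
Interval (-1.6923, 0).

(-1.6923, 0).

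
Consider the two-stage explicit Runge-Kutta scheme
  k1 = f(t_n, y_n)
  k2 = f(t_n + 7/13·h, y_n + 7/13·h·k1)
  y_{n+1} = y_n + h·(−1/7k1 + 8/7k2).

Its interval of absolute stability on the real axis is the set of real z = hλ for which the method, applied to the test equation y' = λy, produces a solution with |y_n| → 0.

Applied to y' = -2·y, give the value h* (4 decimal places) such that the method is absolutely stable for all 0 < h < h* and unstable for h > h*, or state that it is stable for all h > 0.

Test eqn y'=λy, z=hλ:
  k1=λy_n ⇒ h·k1=z·y_n;  k2=λ(1+7/13z)y_n ⇒ h·k2=z(1+7/13z)y_n
  y_{n+1}/y_n = 1 − 1/7z + 8/7z(1+7/13z) = 1 + z + 8/13z²
  so R(z) = 1 + z + 8/13z².

Find x<0 with |R(x)|<1.
x=-1.66: |R|=1.0358
R=1: x+8/13x²=0 ⇒ x=−13/8=-1.6250; min R=1−1/(4·8/13)=0.5938>−1
Confirm numerically:
  x=-1.375: |R|=0.78846 <1
  x=-1.330: |R|=0.75855 <1
  x=-1.314: |R|=0.74852 <1
  x=-0.988: |R|=0.61270 <1
  x=-2.198: |R|=1.77505 >1
  x=-1.969: |R|=1.41682 >1
  x=-1.654: |R|=1.02952 >1
Interval (-1.6250, 0).

(-1.6250,0); λ=-2 ⇒ h* = (13/8)/2 = 0.8125.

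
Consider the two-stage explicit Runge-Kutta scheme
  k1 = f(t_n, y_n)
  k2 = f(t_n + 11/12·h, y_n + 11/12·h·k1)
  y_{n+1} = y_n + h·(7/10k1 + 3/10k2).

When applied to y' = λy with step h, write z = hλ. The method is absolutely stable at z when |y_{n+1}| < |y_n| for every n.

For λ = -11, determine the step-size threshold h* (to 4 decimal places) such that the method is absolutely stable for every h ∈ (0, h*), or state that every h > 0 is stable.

On y'=λy, z=hλ:
  k1=λy_n ⇒ h·k1=z·y_n;  k2=λ(1+11/12z)y_n ⇒ h·k2=z(1+11/12z)y_n
  y_{n+1}/y_n = 1 + 7/10z + 3/10z(1+11/12z) = 1 + z + 11/40z²
  R(z) = 1 + z + 11/40z².

Find x<0 with |R(x)|<1.
x=-0.87: |R|=0.3381
R=1: x+11/40x²=0 ⇒ x=−40/11=-3.6364; min R=1−1/(4·11/40)=0.0909>−1
Confirm numerically:
  x=-3.263: |R|=0.66497 <1
  x=-2.152: |R|=0.12155 <1
  x=-1.799: |R|=0.09101 <1
  x=-1.635: |R|=0.10014 <1
  x=-3.976: |R|=1.37136 >1
  x=-3.856: |R|=1.23290 >1
  x=-3.710: |R|=1.07513 >1
So |R|<1 on (-3.6364, 0).

(-3.6364,0); λ=-11 ⇒ h* = (40/11)/11 = 0.3306.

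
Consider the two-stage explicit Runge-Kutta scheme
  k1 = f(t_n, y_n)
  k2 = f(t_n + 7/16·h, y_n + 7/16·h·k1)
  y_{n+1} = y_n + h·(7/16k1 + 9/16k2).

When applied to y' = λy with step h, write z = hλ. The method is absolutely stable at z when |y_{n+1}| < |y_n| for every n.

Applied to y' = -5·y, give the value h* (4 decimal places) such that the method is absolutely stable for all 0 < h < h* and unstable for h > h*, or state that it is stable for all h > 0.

Test eqn y'=λy, z=hλ:
  k1=λy_n ⇒ h·k1=z·y_n;  k2=λ(1+7/16z)y_n ⇒ h·k2=z(1+7/16z)y_n
  y_{n+1}/y_n = 1 + 7/16z + 9/16z(1+7/16z) = 1 + z + 63/256z²
  Hence R(z) = 1 + z + 63/256z².

Find x<0 with |R(x)|<1.
x=-1.08: |R|=0.2070
R=1: x+63/256x²=0 ⇒ x=−256/63=-4.0635; min R=1−1/(4·63/256)=-0.0159>−1
Confirm numerically:
  x=-3.288: |R|=0.37251 <1
  x=-3.024: |R|=0.22642 <1
  x=-2.448: |R|=0.02677 <1
  x=-1.858: |R|=0.00844 <1
  x=-4.393: |R|=1.35623 >1
  x=-4.342: |R|=1.29760 >1
  x=-4.255: |R|=1.20053 >1
Stable set (-4.0635, 0).

(-4.0635,0); λ=-5 ⇒ h* = (256/63)/5 = 0.8127.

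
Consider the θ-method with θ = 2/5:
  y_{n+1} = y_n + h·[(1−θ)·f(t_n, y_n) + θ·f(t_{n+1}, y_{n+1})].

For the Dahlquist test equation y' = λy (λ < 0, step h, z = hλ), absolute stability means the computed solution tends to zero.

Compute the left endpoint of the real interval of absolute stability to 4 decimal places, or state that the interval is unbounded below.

z* = -10.0000.

Test eqn y'=λy, z=hλ:
  y_{n+1} = y_n + z·[3/5·y_n + 2/5·y_{n+1}] ⇒ (1 − 2/5z)y_{n+1} = (1 + 3/5z)y_n
  so R(z) = (1 + 3/5z)/(1 − 2/5z).

Solve |R(x)|<1 on ℝ⁻.
x=-1.32: |R|=0.1361
R=−1: 1+3/5x = −1+2/5x ⇒ -1/5x=2 ⇒ x=2/(-1/5)=-10.0000
Confirm numerically:
  x=-7.573: |R|=0.87953 <1
  x=-6.497: |R|=0.80532 <1
  x=-5.473: |R|=0.71610 <1
  x=-10.541: |R|=1.02074 >1
  x=-10.251: |R|=1.00984 >1
  x=-10.066: |R|=1.00263 >1
Stable set (-10.0000, 0).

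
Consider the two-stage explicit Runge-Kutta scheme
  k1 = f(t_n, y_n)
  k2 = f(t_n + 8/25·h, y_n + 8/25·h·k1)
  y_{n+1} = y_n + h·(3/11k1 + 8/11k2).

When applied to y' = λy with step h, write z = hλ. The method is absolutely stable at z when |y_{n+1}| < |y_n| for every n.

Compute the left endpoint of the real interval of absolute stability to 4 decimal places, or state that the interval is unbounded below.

z* = -4.2969.

With y'=λy (z=hλ):
  k1=λy_n ⇒ h·k1=z·y_n;  k2=λ(1+8/25z)y_n ⇒ h·k2=z(1+8/25z)y_n
  y_{n+1}/y_n = 1 + 3/11z + 8/11z(1+8/25z) = 1 + z + 64/275z²
  Hence R(z) = 1 + z + 64/275z².

Need |R(x)|<1, x<0.
x=-0.48: |R|=0.5736
R=1: x+64/275x²=0 ⇒ x=−275/64=-4.2969; min R=1−1/(4·64/275)=-0.0742>−1
Confirm numerically:
  x=-4.059: |R|=0.77529 <1
  x=-3.692: |R|=0.48027 <1
  x=-3.200: |R|=0.18313 <1
  x=-2.816: |R|=0.02949 <1
  x=-4.773: |R|=1.52888 >1
  x=-4.667: |R|=1.40201 >1
  x=-4.624: |R|=1.35203 >1
Stable set (-4.2969, 0).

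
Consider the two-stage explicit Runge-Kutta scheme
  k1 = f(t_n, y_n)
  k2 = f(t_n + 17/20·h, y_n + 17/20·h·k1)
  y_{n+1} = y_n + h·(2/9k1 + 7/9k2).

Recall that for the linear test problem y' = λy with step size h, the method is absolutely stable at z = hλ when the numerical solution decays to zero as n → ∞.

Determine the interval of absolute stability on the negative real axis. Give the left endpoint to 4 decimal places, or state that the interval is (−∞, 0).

Set f=λy, z=hλ:
  k1=λy_n ⇒ h·k1=z·y_n;  k2=λ(1+17/20z)y_n ⇒ h·k2=z(1+17/20z)y_n
  y_{n+1}/y_n = 1 + 2/9z + 7/9z(1+17/20z) = 1 + z + 119/180z²
  Hence R(z) = 1 + z + 119/180z².

Find x<0 with |R(x)|<1.
x=-1.58: |R|=1.0704
R=1: x+119/180x²=0 ⇒ x=−180/119=-1.5126; min R=1−1/(4·119/180)=0.6218>−1
Confirm numerically:
  x=-1.214: |R|=0.76034 <1
  x=-0.962: |R|=0.64982 <1
  x=-0.690: |R|=0.62475 <1
  x=-2.059: |R|=1.74377 >1
  x=-1.802: |R|=1.34476 >1
Interval (-1.5126, 0).

(-1.5126, 0).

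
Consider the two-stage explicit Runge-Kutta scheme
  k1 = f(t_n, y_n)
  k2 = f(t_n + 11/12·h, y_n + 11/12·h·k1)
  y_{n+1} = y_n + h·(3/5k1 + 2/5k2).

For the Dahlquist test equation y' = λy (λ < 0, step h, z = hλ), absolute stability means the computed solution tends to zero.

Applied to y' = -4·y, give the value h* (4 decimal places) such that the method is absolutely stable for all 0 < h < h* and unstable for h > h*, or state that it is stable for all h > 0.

Test eqn y'=λy, z=hλ:
  k1=λy_n ⇒ h·k1=z·y_n;  k2=λ(1+11/12z)y_n ⇒ h·k2=z(1+11/12z)y_n
  y_{n+1}/y_n = 1 + 3/5z + 2/5z(1+11/12z) = 1 + z + 11/30z²
  Hence R(z) = 1 + z + 11/30z².

Boundary: |R(x)|=1, x<0.
x=-1.42: |R|=0.3193
R=1: x+11/30x²=0 ⇒ x=−30/11=-2.7273; min R=1−1/(4·11/30)=0.3182>−1
Confirm numerically:
  x=-2.662: |R|=0.93629 <1
  x=-1.869: |R|=0.41183 <1
  x=-1.315: |R|=0.31905 <1
  x=-1.154: |R|=0.33430 <1
  x=-3.150: |R|=1.48825 >1
  x=-2.960: |R|=1.25259 >1
  x=-2.921: |R|=1.20749 >1
Stable set (-2.7273, 0).

(-2.7273,0); λ=-4 ⇒ h* = (30/11)/4 = 0.6818.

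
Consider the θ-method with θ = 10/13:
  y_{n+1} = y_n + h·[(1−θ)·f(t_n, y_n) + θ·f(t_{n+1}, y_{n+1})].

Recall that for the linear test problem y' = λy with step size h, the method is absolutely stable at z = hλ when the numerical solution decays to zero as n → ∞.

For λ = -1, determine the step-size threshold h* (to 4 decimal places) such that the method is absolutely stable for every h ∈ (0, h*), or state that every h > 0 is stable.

interval (−∞, 0). Any h>0 works for λ=-1.

With y'=λy (z=hλ):
  y_{n+1} = y_n + z·[3/13·y_n + 10/13·y_{n+1}] ⇒ (1 − 10/13z)y_{n+1} = (1 + 3/13z)y_n
  Hence R(z) = (1 + 3/13z)/(1 − 10/13z).

Find x<0 with |R(x)|<1.
x=-1.48: |R|=0.3079
x=-2: |R|=0.2121
x=-10: |R|=0.1504
x=-100: |R|=0.2833
θ=10/13≥1/2 ⇒ |1+3/13x|<|1−10/13x| ∀x<0 ⇒ unbounded interval.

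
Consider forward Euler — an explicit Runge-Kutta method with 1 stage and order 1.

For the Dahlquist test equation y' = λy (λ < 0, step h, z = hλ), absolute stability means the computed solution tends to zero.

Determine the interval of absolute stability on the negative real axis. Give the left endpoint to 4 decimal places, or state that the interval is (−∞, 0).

On y'=λy, z=hλ:
  order 1, 1-stage ⇒ R(z)=1+z
  (e.g. R(-1.06)=-0.06000, |R|=0.06000)

Find x<0 with |R(x)|<1.
x=-1.06: |R|=0.0600
|R(-2.02)|=1.0200 |R(-1.9)|=0.9000 |R(-0.55)|=0.4500
Bisect:
  x_lo=-2.4023 |R|=1.4023  x_hi=-0.2902 |R|=0.7098
  mid=-1.34626 |R|=0.34626 →hi
  mid=-1.87426 |R|=0.87426 →hi
  mid=-2.13827 |R|=1.13827 →lo
  mid=-2.00627 |R|=1.00627 →lo
  mid=-1.94027 |R|=0.94027 →hi
  mid=-1.97327 |R|=0.97327 →hi
  mid=-1.98977 |R|=0.98977 →hi
  mid=-1.99802 |R|=0.99802 →hi
  ...
  [-2.00008,-1.99995] ⇒ x*=-2.0000
Interval (-2.0000, 0).

z∈(-2.0000,0).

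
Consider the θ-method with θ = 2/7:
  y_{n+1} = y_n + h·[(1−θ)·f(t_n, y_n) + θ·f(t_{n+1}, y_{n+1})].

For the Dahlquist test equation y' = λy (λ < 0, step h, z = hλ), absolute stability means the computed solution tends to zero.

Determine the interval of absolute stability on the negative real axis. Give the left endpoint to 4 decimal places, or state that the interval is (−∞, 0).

(-4.6667, 0).

On y'=λy, z=hλ:
  y_{n+1} = y_n + z·[5/7·y_n + 2/7·y_{n+1}] ⇒ (1 − 2/7z)y_{n+1} = (1 + 5/7z)y_n
  ⇒ R(z) = (1 + 5/7z)/(1 − 2/7z).

Find x<0 with |R(x)|<1.
x=-1.28: |R|=0.0628
R=−1: 1+5/7x = −1+2/7x ⇒ -3/7x=2 ⇒ x=2/(-3/7)=-4.6667
Confirm numerically:
  x=-4.470: |R|=0.96299 <1
  x=-4.456: |R|=0.96028 <1
  x=-4.047: |R|=0.87684 <1
  x=-2.560: |R|=0.47855 <1
  x=-4.783: |R|=1.02107 >1
  x=-4.777: |R|=1.02000 >1
  x=-4.749: |R|=1.01497 >1
So |R|<1 on (-4.6667, 0).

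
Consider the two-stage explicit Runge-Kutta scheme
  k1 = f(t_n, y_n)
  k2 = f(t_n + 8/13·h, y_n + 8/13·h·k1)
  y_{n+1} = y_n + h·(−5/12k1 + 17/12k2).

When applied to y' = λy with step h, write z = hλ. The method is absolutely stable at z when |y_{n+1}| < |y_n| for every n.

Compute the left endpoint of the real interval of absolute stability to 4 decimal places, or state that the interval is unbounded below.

On y'=λy, z=hλ:
  k1=λy_n ⇒ h·k1=z·y_n;  k2=λ(1+8/13z)y_n ⇒ h·k2=z(1+8/13z)y_n
  y_{n+1}/y_n = 1 − 5/12z + 17/12z(1+8/13z) = 1 + z + 34/39z²
  R(z) = 1 + z + 34/39z².

Solve |R(x)|<1 on ℝ⁻.
x=-1.25: |R|=1.1122
R=1: x+34/39x²=0 ⇒ x=−39/34=-1.1471; min R=1−1/(4·34/39)=0.7132>−1
Confirm numerically:
  x=-1.031: |R|=0.89568 <1
  x=-0.824: |R|=0.76793 <1
  x=-0.743: |R|=0.73827 <1
  x=-1.362: |R|=1.25522 >1
  x=-1.209: |R|=1.06529 >1
  x=-1.189: |R|=1.04347 >1
Interval (-1.1471, 0).

left endpoint -1.1471.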